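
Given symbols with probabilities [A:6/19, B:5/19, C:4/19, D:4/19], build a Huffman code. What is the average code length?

Huffman tree construction:
Combine smallest probabilities repeatedly
Resulting codes:
  A: 11 (length 2)
  B: 10 (length 2)
  C: 00 (length 2)
  D: 01 (length 2)
Average length = Σ p(s) × length(s) = 2.0000 bits


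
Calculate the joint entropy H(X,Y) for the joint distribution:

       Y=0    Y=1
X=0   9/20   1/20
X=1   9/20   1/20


H(X,Y) = -Σ p(x,y) log₂ p(x,y)
  p(0,0)=9/20: -0.4500 × log₂(0.4500) = 0.5184
  p(0,1)=1/20: -0.0500 × log₂(0.0500) = 0.2161
  p(1,0)=9/20: -0.4500 × log₂(0.4500) = 0.5184
  p(1,1)=1/20: -0.0500 × log₂(0.0500) = 0.2161
H(X,Y) = 1.4690 bits


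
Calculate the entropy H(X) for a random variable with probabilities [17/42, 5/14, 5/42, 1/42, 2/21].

H(X) = -Σ p(x) log₂ p(x)
  -17/42 × log₂(17/42) = 0.5282
  -5/14 × log₂(5/14) = 0.5305
  -5/42 × log₂(5/42) = 0.3655
  -1/42 × log₂(1/42) = 0.1284
  -2/21 × log₂(2/21) = 0.3231
H(X) = 1.8757 bits


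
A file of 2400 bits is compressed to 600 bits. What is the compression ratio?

Compression ratio = Original / Compressed
= 2400 / 600 = 4.00:1


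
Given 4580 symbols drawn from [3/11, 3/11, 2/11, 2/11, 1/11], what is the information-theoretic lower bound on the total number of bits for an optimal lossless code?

Entropy H = 2.2313 bits/symbol
Minimum bits = H × n = 2.2313 × 4580
= 10219.22 bits


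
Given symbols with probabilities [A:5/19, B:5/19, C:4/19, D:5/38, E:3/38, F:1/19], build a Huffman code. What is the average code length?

Huffman tree construction:
Combine smallest probabilities repeatedly
Resulting codes:
  A: 01 (length 2)
  B: 10 (length 2)
  C: 00 (length 2)
  D: 110 (length 3)
  E: 1111 (length 4)
  F: 1110 (length 4)
Average length = Σ p(s) × length(s) = 2.3947 bits


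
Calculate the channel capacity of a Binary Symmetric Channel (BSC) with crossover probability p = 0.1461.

For BSC with error probability p:
C = 1 - H(p) where H(p) is binary entropy
H(0.1461) = -0.1461 × log₂(0.1461) - 0.8539 × log₂(0.8539)
H(p) = 0.6000
C = 1 - 0.6000 = 0.4000 bits/use


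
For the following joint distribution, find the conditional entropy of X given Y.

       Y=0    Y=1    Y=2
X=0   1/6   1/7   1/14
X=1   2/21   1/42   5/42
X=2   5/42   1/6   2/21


H(X|Y) = Σ_y p(y) H(X|Y=y)
  p(Y=0) = 8/21, H(X|Y=0) = 1.5462
  p(Y=1) = 1/3, H(X|Y=1) = 1.2958
  p(Y=2) = 2/7, H(X|Y=2) = 1.5546
H(X|Y) = 0.3810×1.5462 + 0.3333×1.2958 + 0.2857×1.5546 = 1.4651 bits


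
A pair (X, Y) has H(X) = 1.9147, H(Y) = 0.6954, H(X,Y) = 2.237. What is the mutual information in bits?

I(X;Y) = H(X) + H(Y) - H(X,Y)
I(X;Y) = 1.9147 + 0.6954 - 2.237 = 0.3731 bits


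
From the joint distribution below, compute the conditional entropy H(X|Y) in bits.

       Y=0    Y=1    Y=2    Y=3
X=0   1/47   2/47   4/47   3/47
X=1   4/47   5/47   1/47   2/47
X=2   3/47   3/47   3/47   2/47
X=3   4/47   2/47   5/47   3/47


H(X|Y) = Σ_y p(y) H(X|Y=y)
  p(Y=0) = 12/47, H(X|Y=0) = 1.8554
  p(Y=1) = 12/47, H(X|Y=1) = 1.8879
  p(Y=2) = 13/47, H(X|Y=2) = 1.8262
  p(Y=3) = 10/47, H(X|Y=3) = 1.9710
H(X|Y) = 0.2553×1.8554 + 0.2553×1.8879 + 0.2766×1.8262 + 0.2128×1.9710 = 1.8802 bits


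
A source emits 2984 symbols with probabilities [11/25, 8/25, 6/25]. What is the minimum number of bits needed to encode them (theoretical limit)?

Entropy H = 1.5413 bits/symbol
Minimum bits = H × n = 1.5413 × 2984
= 4599.28 bits


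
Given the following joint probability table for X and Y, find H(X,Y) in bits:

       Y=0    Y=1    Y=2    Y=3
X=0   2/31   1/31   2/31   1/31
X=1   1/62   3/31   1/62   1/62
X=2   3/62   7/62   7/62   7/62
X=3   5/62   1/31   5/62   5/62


H(X,Y) = -Σ p(x,y) log₂ p(x,y)
  p(0,0)=2/31: -0.0645 × log₂(0.0645) = 0.2551
  p(0,1)=1/31: -0.0323 × log₂(0.0323) = 0.1598
  p(0,2)=2/31: -0.0645 × log₂(0.0645) = 0.2551
  p(0,3)=1/31: -0.0323 × log₂(0.0323) = 0.1598
  p(1,0)=1/62: -0.0161 × log₂(0.0161) = 0.0960
  p(1,1)=3/31: -0.0968 × log₂(0.0968) = 0.3261
  p(1,2)=1/62: -0.0161 × log₂(0.0161) = 0.0960
  p(1,3)=1/62: -0.0161 × log₂(0.0161) = 0.0960
  p(2,0)=3/62: -0.0484 × log₂(0.0484) = 0.2114
  p(2,1)=7/62: -0.1129 × log₂(0.1129) = 0.3553
  p(2,2)=7/62: -0.1129 × log₂(0.1129) = 0.3553
  p(2,3)=7/62: -0.1129 × log₂(0.1129) = 0.3553
  p(3,0)=5/62: -0.0806 × log₂(0.0806) = 0.2929
  p(3,1)=1/31: -0.0323 × log₂(0.0323) = 0.1598
  p(3,2)=5/62: -0.0806 × log₂(0.0806) = 0.2929
  p(3,3)=5/62: -0.0806 × log₂(0.0806) = 0.2929
H(X,Y) = 3.7599 bits


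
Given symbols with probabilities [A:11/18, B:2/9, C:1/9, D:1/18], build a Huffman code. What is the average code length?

Huffman tree construction:
Combine smallest probabilities repeatedly
Resulting codes:
  A: 1 (length 1)
  B: 01 (length 2)
  C: 001 (length 3)
  D: 000 (length 3)
Average length = Σ p(s) × length(s) = 1.5556 bits


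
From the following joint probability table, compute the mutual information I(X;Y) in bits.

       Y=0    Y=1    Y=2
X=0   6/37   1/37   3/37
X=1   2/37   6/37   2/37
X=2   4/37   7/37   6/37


H(X) = 1.5358, H(Y) = 1.5777, H(X,Y) = 2.9679
I(X;Y) = H(X) + H(Y) - H(X,Y) = 0.1455 bits


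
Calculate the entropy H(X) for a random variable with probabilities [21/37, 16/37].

H(X) = -Σ p(x) log₂ p(x)
  -21/37 × log₂(21/37) = 0.4638
  -16/37 × log₂(16/37) = 0.5230
H(X) = 0.9868 bits


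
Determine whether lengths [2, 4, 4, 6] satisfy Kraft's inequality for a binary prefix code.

Kraft inequality: Σ 2^(-l_i) ≤ 1 for prefix-free code
Calculating: 2^(-2) + 2^(-4) + 2^(-4) + 2^(-6)
= 0.25 + 0.0625 + 0.0625 + 0.015625
= 0.3906
Since 0.3906 ≤ 1, prefix-free code exists


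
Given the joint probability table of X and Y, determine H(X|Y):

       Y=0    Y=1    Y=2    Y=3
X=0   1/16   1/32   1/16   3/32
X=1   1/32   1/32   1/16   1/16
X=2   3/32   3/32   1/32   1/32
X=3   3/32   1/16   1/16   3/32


H(X|Y) = Σ_y p(y) H(X|Y=y)
  p(Y=0) = 9/32, H(X|Y=0) = 1.8911
  p(Y=1) = 7/32, H(X|Y=1) = 1.8424
  p(Y=2) = 7/32, H(X|Y=2) = 1.9502
  p(Y=3) = 9/32, H(X|Y=3) = 1.8911
H(X|Y) = 0.2812×1.8911 + 0.2188×1.8424 + 0.2188×1.9502 + 0.2812×1.8911 = 1.8933 bits


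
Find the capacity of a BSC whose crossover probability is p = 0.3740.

For BSC with error probability p:
C = 1 - H(p) where H(p) is binary entropy
H(0.3740) = -0.3740 × log₂(0.3740) - 0.6260 × log₂(0.6260)
H(p) = 0.9537
C = 1 - 0.9537 = 0.0463 bits/use


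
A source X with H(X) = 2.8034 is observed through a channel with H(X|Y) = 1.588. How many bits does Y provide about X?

I(X;Y) = H(X) - H(X|Y)
I(X;Y) = 2.8034 - 1.588 = 1.2154 bits


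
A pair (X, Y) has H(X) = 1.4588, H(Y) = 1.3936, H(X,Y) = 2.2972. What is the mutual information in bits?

I(X;Y) = H(X) + H(Y) - H(X,Y)
I(X;Y) = 1.4588 + 1.3936 - 2.2972 = 0.5552 bits


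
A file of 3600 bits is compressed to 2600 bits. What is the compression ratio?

Compression ratio = Original / Compressed
= 3600 / 2600 = 1.38:1


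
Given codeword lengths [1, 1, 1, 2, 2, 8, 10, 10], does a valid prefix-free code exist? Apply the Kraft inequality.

Kraft inequality: Σ 2^(-l_i) ≤ 1 for prefix-free code
Calculating: 2^(-1) + 2^(-1) + 2^(-1) + 2^(-2) + 2^(-2) + 2^(-8) + 2^(-10) + 2^(-10)
= 0.5 + 0.5 + 0.5 + 0.25 + 0.25 + 0.00390625 + 0.0009765625 + 0.0009765625
= 2.0059
Since 2.0059 > 1, prefix-free code does not exist


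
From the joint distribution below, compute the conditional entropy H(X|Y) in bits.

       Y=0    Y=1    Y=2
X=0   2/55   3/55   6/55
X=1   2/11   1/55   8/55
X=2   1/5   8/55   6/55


H(X|Y) = Σ_y p(y) H(X|Y=y)
  p(Y=0) = 23/55, H(X|Y=0) = 1.3378
  p(Y=1) = 12/55, H(X|Y=1) = 1.1887
  p(Y=2) = 4/11, H(X|Y=2) = 1.5710
H(X|Y) = 0.4182×1.3378 + 0.2182×1.1887 + 0.3636×1.5710 = 1.3900 bits


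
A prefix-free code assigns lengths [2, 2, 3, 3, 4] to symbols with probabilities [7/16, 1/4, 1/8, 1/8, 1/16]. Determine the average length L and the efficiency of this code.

Average length L = Σ p_i × l_i = 2.3750 bits
Entropy H = 2.0218 bits
Efficiency η = H/L × 100% = 85.13%


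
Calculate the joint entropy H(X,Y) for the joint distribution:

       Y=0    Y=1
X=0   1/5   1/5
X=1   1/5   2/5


H(X,Y) = -Σ p(x,y) log₂ p(x,y)
  p(0,0)=1/5: -0.2000 × log₂(0.2000) = 0.4644
  p(0,1)=1/5: -0.2000 × log₂(0.2000) = 0.4644
  p(1,0)=1/5: -0.2000 × log₂(0.2000) = 0.4644
  p(1,1)=2/5: -0.4000 × log₂(0.4000) = 0.5288
H(X,Y) = 1.9219 bits


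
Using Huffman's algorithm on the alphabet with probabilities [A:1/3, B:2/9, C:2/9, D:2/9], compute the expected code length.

Huffman tree construction:
Combine smallest probabilities repeatedly
Resulting codes:
  A: 11 (length 2)
  B: 00 (length 2)
  C: 01 (length 2)
  D: 10 (length 2)
Average length = Σ p(s) × length(s) = 2.0000 bits


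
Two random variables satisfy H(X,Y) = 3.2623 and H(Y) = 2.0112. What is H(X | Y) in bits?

Chain rule: H(X,Y) = H(X|Y) + H(Y)
H(X|Y) = H(X,Y) - H(Y) = 3.2623 - 2.0112 = 1.2511 bits


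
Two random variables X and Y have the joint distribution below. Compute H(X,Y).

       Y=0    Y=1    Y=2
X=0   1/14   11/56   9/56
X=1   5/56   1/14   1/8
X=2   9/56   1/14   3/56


H(X,Y) = -Σ p(x,y) log₂ p(x,y)
  p(0,0)=1/14: -0.0714 × log₂(0.0714) = 0.2720
  p(0,1)=11/56: -0.1964 × log₂(0.1964) = 0.4612
  p(0,2)=9/56: -0.1607 × log₂(0.1607) = 0.4239
  p(1,0)=5/56: -0.0893 × log₂(0.0893) = 0.3112
  p(1,1)=1/14: -0.0714 × log₂(0.0714) = 0.2720
  p(1,2)=1/8: -0.1250 × log₂(0.1250) = 0.3750
  p(2,0)=9/56: -0.1607 × log₂(0.1607) = 0.4239
  p(2,1)=1/14: -0.0714 × log₂(0.0714) = 0.2720
  p(2,2)=3/56: -0.0536 × log₂(0.0536) = 0.2262
H(X,Y) = 3.0372 bits


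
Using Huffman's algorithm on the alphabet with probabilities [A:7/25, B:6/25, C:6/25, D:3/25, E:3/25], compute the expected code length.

Huffman tree construction:
Combine smallest probabilities repeatedly
Resulting codes:
  A: 11 (length 2)
  B: 00 (length 2)
  C: 01 (length 2)
  D: 100 (length 3)
  E: 101 (length 3)
Average length = Σ p(s) × length(s) = 2.2400 bits


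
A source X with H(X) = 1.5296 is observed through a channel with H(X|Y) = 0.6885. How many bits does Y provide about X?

I(X;Y) = H(X) - H(X|Y)
I(X;Y) = 1.5296 - 0.6885 = 0.8411 bits


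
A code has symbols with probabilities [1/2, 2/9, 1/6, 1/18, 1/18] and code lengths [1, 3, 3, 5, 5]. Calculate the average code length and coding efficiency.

Average length L = Σ p_i × l_i = 2.2222 bits
Entropy H = 1.8764 bits
Efficiency η = H/L × 100% = 84.44%


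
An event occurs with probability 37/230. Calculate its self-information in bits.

Information content I(x) = -log₂(p(x))
I = -log₂(37/230) = -log₂(0.1609)
I = 2.6360 bits


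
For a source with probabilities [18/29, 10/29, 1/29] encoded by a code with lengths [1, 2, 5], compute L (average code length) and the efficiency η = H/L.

Average length L = Σ p_i × l_i = 1.4828 bits
Entropy H = 1.1243 bits
Efficiency η = H/L × 100% = 75.82%


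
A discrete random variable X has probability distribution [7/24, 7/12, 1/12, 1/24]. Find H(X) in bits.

H(X) = -Σ p(x) log₂ p(x)
  -7/24 × log₂(7/24) = 0.5185
  -7/12 × log₂(7/12) = 0.4536
  -1/12 × log₂(1/12) = 0.2987
  -1/24 × log₂(1/24) = 0.1910
H(X) = 1.4619 bits


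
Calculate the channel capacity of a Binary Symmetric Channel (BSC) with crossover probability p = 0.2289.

For BSC with error probability p:
C = 1 - H(p) where H(p) is binary entropy
H(0.2289) = -0.2289 × log₂(0.2289) - 0.7711 × log₂(0.7711)
H(p) = 0.7761
C = 1 - 0.7761 = 0.2239 bits/use


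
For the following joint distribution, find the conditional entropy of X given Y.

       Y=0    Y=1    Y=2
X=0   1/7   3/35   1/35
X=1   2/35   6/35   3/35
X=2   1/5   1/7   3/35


H(X|Y) = Σ_y p(y) H(X|Y=y)
  p(Y=0) = 2/5, H(X|Y=0) = 1.4316
  p(Y=1) = 2/5, H(X|Y=1) = 1.5306
  p(Y=2) = 1/5, H(X|Y=2) = 1.4488
H(X|Y) = 0.4000×1.4316 + 0.4000×1.5306 + 0.2000×1.4488 = 1.4746 bits


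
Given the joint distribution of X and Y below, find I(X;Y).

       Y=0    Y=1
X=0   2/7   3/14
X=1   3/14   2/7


H(X) = 1.0000, H(Y) = 1.0000, H(X,Y) = 1.9852
I(X;Y) = H(X) + H(Y) - H(X,Y) = 0.0148 bits


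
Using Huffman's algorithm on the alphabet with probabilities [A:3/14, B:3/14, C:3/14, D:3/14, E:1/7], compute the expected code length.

Huffman tree construction:
Combine smallest probabilities repeatedly
Resulting codes:
  A: 111 (length 3)
  B: 00 (length 2)
  C: 01 (length 2)
  D: 10 (length 2)
  E: 110 (length 3)
Average length = Σ p(s) × length(s) = 2.3571 bits


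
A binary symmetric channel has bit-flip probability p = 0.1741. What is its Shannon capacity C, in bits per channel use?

For BSC with error probability p:
C = 1 - H(p) where H(p) is binary entropy
H(0.1741) = -0.1741 × log₂(0.1741) - 0.8259 × log₂(0.8259)
H(p) = 0.6670
C = 1 - 0.6670 = 0.3330 bits/use


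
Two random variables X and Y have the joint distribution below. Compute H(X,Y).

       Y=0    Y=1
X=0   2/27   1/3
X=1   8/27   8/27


H(X,Y) = -Σ p(x,y) log₂ p(x,y)
  p(0,0)=2/27: -0.0741 × log₂(0.0741) = 0.2781
  p(0,1)=1/3: -0.3333 × log₂(0.3333) = 0.5283
  p(1,0)=8/27: -0.2963 × log₂(0.2963) = 0.5200
  p(1,1)=8/27: -0.2963 × log₂(0.2963) = 0.5200
H(X,Y) = 1.8464 bits


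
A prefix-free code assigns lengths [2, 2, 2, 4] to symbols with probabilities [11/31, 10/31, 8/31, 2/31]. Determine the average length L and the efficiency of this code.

Average length L = Σ p_i × l_i = 2.1290 bits
Entropy H = 1.8164 bits
Efficiency η = H/L × 100% = 85.31%


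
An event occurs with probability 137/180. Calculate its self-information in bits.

Information content I(x) = -log₂(p(x))
I = -log₂(137/180) = -log₂(0.7611)
I = 0.3938 bits


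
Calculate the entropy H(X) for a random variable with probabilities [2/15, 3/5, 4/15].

H(X) = -Σ p(x) log₂ p(x)
  -2/15 × log₂(2/15) = 0.3876
  -3/5 × log₂(3/5) = 0.4422
  -4/15 × log₂(4/15) = 0.5085
H(X) = 1.3383 bits


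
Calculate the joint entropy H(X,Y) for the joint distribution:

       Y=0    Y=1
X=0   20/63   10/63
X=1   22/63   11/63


H(X,Y) = -Σ p(x,y) log₂ p(x,y)
  p(0,0)=20/63: -0.3175 × log₂(0.3175) = 0.5255
  p(0,1)=10/63: -0.1587 × log₂(0.1587) = 0.4215
  p(1,0)=22/63: -0.3492 × log₂(0.3492) = 0.5300
  p(1,1)=11/63: -0.1746 × log₂(0.1746) = 0.4396
H(X,Y) = 1.9167 bits


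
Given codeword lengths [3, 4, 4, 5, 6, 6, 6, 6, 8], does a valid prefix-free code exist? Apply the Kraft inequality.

Kraft inequality: Σ 2^(-l_i) ≤ 1 for prefix-free code
Calculating: 2^(-3) + 2^(-4) + 2^(-4) + 2^(-5) + 2^(-6) + 2^(-6) + 2^(-6) + 2^(-6) + 2^(-8)
= 0.125 + 0.0625 + 0.0625 + 0.03125 + 0.015625 + 0.015625 + 0.015625 + 0.015625 + 0.00390625
= 0.3477
Since 0.3477 ≤ 1, prefix-free code exists


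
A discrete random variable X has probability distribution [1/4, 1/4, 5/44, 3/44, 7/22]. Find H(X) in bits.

H(X) = -Σ p(x) log₂ p(x)
  -1/4 × log₂(1/4) = 0.5000
  -1/4 × log₂(1/4) = 0.5000
  -5/44 × log₂(5/44) = 0.3565
  -3/44 × log₂(3/44) = 0.2642
  -7/22 × log₂(7/22) = 0.5257
H(X) = 2.1464 bits


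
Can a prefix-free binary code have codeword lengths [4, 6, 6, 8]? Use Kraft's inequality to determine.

Kraft inequality: Σ 2^(-l_i) ≤ 1 for prefix-free code
Calculating: 2^(-4) + 2^(-6) + 2^(-6) + 2^(-8)
= 0.0625 + 0.015625 + 0.015625 + 0.00390625
= 0.0977
Since 0.0977 ≤ 1, prefix-free code exists


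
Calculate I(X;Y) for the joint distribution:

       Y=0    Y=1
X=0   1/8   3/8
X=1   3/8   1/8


H(X) = 1.0000, H(Y) = 1.0000, H(X,Y) = 1.8113
I(X;Y) = H(X) + H(Y) - H(X,Y) = 0.1887 bits


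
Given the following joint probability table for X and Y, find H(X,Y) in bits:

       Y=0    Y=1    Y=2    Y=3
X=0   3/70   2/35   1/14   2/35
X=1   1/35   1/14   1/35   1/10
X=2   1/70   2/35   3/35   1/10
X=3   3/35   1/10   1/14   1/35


H(X,Y) = -Σ p(x,y) log₂ p(x,y)
  p(0,0)=3/70: -0.0429 × log₂(0.0429) = 0.1948
  p(0,1)=2/35: -0.0571 × log₂(0.0571) = 0.2360
  p(0,2)=1/14: -0.0714 × log₂(0.0714) = 0.2720
  p(0,3)=2/35: -0.0571 × log₂(0.0571) = 0.2360
  p(1,0)=1/35: -0.0286 × log₂(0.0286) = 0.1466
  p(1,1)=1/14: -0.0714 × log₂(0.0714) = 0.2720
  p(1,2)=1/35: -0.0286 × log₂(0.0286) = 0.1466
  p(1,3)=1/10: -0.1000 × log₂(0.1000) = 0.3322
  p(2,0)=1/70: -0.0143 × log₂(0.0143) = 0.0876
  p(2,1)=2/35: -0.0571 × log₂(0.0571) = 0.2360
  p(2,2)=3/35: -0.0857 × log₂(0.0857) = 0.3038
  p(2,3)=1/10: -0.1000 × log₂(0.1000) = 0.3322
  p(3,0)=3/35: -0.0857 × log₂(0.0857) = 0.3038
  p(3,1)=1/10: -0.1000 × log₂(0.1000) = 0.3322
  p(3,2)=1/14: -0.0714 × log₂(0.0714) = 0.2720
  p(3,3)=1/35: -0.0286 × log₂(0.0286) = 0.1466
H(X,Y) = 3.8499 bits


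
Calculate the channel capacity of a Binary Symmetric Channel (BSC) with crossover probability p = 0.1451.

For BSC with error probability p:
C = 1 - H(p) where H(p) is binary entropy
H(0.1451) = -0.1451 × log₂(0.1451) - 0.8549 × log₂(0.8549)
H(p) = 0.5974
C = 1 - 0.5974 = 0.4026 bits/use


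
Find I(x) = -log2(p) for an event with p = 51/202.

Information content I(x) = -log₂(p(x))
I = -log₂(51/202) = -log₂(0.2525)
I = 1.9858 bits


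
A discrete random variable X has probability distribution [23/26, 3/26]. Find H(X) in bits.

H(X) = -Σ p(x) log₂ p(x)
  -23/26 × log₂(23/26) = 0.1565
  -3/26 × log₂(3/26) = 0.3595
H(X) = 0.5159 bits


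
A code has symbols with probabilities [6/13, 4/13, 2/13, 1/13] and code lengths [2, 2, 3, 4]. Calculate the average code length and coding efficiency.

Average length L = Σ p_i × l_i = 2.3077 bits
Entropy H = 1.7381 bits
Efficiency η = H/L × 100% = 75.32%


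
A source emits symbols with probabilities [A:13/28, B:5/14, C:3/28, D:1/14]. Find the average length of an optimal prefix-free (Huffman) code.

Huffman tree construction:
Combine smallest probabilities repeatedly
Resulting codes:
  A: 0 (length 1)
  B: 11 (length 2)
  C: 101 (length 3)
  D: 100 (length 3)
Average length = Σ p(s) × length(s) = 1.7143 bits


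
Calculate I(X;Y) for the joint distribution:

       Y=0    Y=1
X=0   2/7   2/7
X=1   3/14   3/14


H(X) = 0.9852, H(Y) = 1.0000, H(X,Y) = 1.9852
I(X;Y) = H(X) + H(Y) - H(X,Y) = 0.0000 bits


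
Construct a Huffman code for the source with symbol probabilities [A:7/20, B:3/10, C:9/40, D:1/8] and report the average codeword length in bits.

Huffman tree construction:
Combine smallest probabilities repeatedly
Resulting codes:
  A: 11 (length 2)
  B: 10 (length 2)
  C: 01 (length 2)
  D: 00 (length 2)
Average length = Σ p(s) × length(s) = 2.0000 bits


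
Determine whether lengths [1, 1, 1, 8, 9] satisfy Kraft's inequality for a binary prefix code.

Kraft inequality: Σ 2^(-l_i) ≤ 1 for prefix-free code
Calculating: 2^(-1) + 2^(-1) + 2^(-1) + 2^(-8) + 2^(-9)
= 0.5 + 0.5 + 0.5 + 0.00390625 + 0.001953125
= 1.5059
Since 1.5059 > 1, prefix-free code does not exist


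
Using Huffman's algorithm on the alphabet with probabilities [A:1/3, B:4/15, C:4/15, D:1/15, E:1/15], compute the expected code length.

Huffman tree construction:
Combine smallest probabilities repeatedly
Resulting codes:
  A: 11 (length 2)
  B: 01 (length 2)
  C: 10 (length 2)
  D: 000 (length 3)
  E: 001 (length 3)
Average length = Σ p(s) × length(s) = 2.1333 bits


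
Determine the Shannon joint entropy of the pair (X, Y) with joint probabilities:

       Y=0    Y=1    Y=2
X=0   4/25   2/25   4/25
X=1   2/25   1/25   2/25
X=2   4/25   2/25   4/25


H(X,Y) = -Σ p(x,y) log₂ p(x,y)
  p(0,0)=4/25: -0.1600 × log₂(0.1600) = 0.4230
  p(0,1)=2/25: -0.0800 × log₂(0.0800) = 0.2915
  p(0,2)=4/25: -0.1600 × log₂(0.1600) = 0.4230
  p(1,0)=2/25: -0.0800 × log₂(0.0800) = 0.2915
  p(1,1)=1/25: -0.0400 × log₂(0.0400) = 0.1858
  p(1,2)=2/25: -0.0800 × log₂(0.0800) = 0.2915
  p(2,0)=4/25: -0.1600 × log₂(0.1600) = 0.4230
  p(2,1)=2/25: -0.0800 × log₂(0.0800) = 0.2915
  p(2,2)=4/25: -0.1600 × log₂(0.1600) = 0.4230
H(X,Y) = 3.0439 bits


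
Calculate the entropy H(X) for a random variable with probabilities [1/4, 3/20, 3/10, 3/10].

H(X) = -Σ p(x) log₂ p(x)
  -1/4 × log₂(1/4) = 0.5000
  -3/20 × log₂(3/20) = 0.4105
  -3/10 × log₂(3/10) = 0.5211
  -3/10 × log₂(3/10) = 0.5211
H(X) = 1.9527 bits


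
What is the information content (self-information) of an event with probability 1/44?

Information content I(x) = -log₂(p(x))
I = -log₂(1/44) = -log₂(0.0227)
I = 5.4594 bits


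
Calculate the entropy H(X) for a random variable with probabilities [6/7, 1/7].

H(X) = -Σ p(x) log₂ p(x)
  -6/7 × log₂(6/7) = 0.1906
  -1/7 × log₂(1/7) = 0.4011
H(X) = 0.5917 bits


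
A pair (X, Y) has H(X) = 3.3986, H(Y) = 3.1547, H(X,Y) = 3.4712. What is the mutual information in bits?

I(X;Y) = H(X) + H(Y) - H(X,Y)
I(X;Y) = 3.3986 + 3.1547 - 3.4712 = 3.0821 bits


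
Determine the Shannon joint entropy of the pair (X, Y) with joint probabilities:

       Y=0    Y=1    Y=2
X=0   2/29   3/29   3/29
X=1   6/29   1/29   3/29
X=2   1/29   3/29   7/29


H(X,Y) = -Σ p(x,y) log₂ p(x,y)
  p(0,0)=2/29: -0.0690 × log₂(0.0690) = 0.2661
  p(0,1)=3/29: -0.1034 × log₂(0.1034) = 0.3386
  p(0,2)=3/29: -0.1034 × log₂(0.1034) = 0.3386
  p(1,0)=6/29: -0.2069 × log₂(0.2069) = 0.4703
  p(1,1)=1/29: -0.0345 × log₂(0.0345) = 0.1675
  p(1,2)=3/29: -0.1034 × log₂(0.1034) = 0.3386
  p(2,0)=1/29: -0.0345 × log₂(0.0345) = 0.1675
  p(2,1)=3/29: -0.1034 × log₂(0.1034) = 0.3386
  p(2,2)=7/29: -0.2414 × log₂(0.2414) = 0.4950
H(X,Y) = 2.9207 bits


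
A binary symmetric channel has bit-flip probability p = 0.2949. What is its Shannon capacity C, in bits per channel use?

For BSC with error probability p:
C = 1 - H(p) where H(p) is binary entropy
H(0.2949) = -0.2949 × log₂(0.2949) - 0.7051 × log₂(0.7051)
H(p) = 0.8750
C = 1 - 0.8750 = 0.1250 bits/use


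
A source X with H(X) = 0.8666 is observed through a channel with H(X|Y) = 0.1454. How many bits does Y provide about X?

I(X;Y) = H(X) - H(X|Y)
I(X;Y) = 0.8666 - 0.1454 = 0.7212 bits


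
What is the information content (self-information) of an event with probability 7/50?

Information content I(x) = -log₂(p(x))
I = -log₂(7/50) = -log₂(0.1400)
I = 2.8365 bits


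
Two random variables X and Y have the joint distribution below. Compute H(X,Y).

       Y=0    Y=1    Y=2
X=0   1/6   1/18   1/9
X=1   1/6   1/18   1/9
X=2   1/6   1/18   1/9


H(X,Y) = -Σ p(x,y) log₂ p(x,y)
  p(0,0)=1/6: -0.1667 × log₂(0.1667) = 0.4308
  p(0,1)=1/18: -0.0556 × log₂(0.0556) = 0.2317
  p(0,2)=1/9: -0.1111 × log₂(0.1111) = 0.3522
  p(1,0)=1/6: -0.1667 × log₂(0.1667) = 0.4308
  p(1,1)=1/18: -0.0556 × log₂(0.0556) = 0.2317
  p(1,2)=1/9: -0.1111 × log₂(0.1111) = 0.3522
  p(2,0)=1/6: -0.1667 × log₂(0.1667) = 0.4308
  p(2,1)=1/18: -0.0556 × log₂(0.0556) = 0.2317
  p(2,2)=1/9: -0.1111 × log₂(0.1111) = 0.3522
H(X,Y) = 3.0441 bits


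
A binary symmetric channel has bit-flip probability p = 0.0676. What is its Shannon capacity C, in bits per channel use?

For BSC with error probability p:
C = 1 - H(p) where H(p) is binary entropy
H(0.0676) = -0.0676 × log₂(0.0676) - 0.9324 × log₂(0.9324)
H(p) = 0.3569
C = 1 - 0.3569 = 0.6431 bits/use


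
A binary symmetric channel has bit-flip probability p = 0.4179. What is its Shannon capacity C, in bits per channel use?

For BSC with error probability p:
C = 1 - H(p) where H(p) is binary entropy
H(0.4179) = -0.4179 × log₂(0.4179) - 0.5821 × log₂(0.5821)
H(p) = 0.9805
C = 1 - 0.9805 = 0.0195 bits/use


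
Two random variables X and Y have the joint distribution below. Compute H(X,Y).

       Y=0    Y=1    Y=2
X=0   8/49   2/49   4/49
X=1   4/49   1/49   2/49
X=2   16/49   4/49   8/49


H(X,Y) = -Σ p(x,y) log₂ p(x,y)
  p(0,0)=8/49: -0.1633 × log₂(0.1633) = 0.4269
  p(0,1)=2/49: -0.0408 × log₂(0.0408) = 0.1884
  p(0,2)=4/49: -0.0816 × log₂(0.0816) = 0.2951
  p(1,0)=4/49: -0.0816 × log₂(0.0816) = 0.2951
  p(1,1)=1/49: -0.0204 × log₂(0.0204) = 0.1146
  p(1,2)=2/49: -0.0408 × log₂(0.0408) = 0.1884
  p(2,0)=16/49: -0.3265 × log₂(0.3265) = 0.5273
  p(2,1)=4/49: -0.0816 × log₂(0.0816) = 0.2951
  p(2,2)=8/49: -0.1633 × log₂(0.1633) = 0.4269
H(X,Y) = 2.7576 bits


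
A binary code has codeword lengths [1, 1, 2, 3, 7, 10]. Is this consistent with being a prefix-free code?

Kraft inequality: Σ 2^(-l_i) ≤ 1 for prefix-free code
Calculating: 2^(-1) + 2^(-1) + 2^(-2) + 2^(-3) + 2^(-7) + 2^(-10)
= 0.5 + 0.5 + 0.25 + 0.125 + 0.0078125 + 0.0009765625
= 1.3838
Since 1.3838 > 1, prefix-free code does not exist


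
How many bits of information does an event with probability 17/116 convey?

Information content I(x) = -log₂(p(x))
I = -log₂(17/116) = -log₂(0.1466)
I = 2.7705 bits


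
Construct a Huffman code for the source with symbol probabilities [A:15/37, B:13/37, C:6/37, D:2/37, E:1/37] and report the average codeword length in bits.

Huffman tree construction:
Combine smallest probabilities repeatedly
Resulting codes:
  A: 0 (length 1)
  B: 11 (length 2)
  C: 101 (length 3)
  D: 1001 (length 4)
  E: 1000 (length 4)
Average length = Σ p(s) × length(s) = 1.9189 bits


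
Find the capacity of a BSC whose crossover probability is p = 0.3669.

For BSC with error probability p:
C = 1 - H(p) where H(p) is binary entropy
H(0.3669) = -0.3669 × log₂(0.3669) - 0.6331 × log₂(0.6331)
H(p) = 0.9483
C = 1 - 0.9483 = 0.0517 bits/use


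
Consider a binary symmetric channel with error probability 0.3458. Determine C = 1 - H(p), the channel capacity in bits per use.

For BSC with error probability p:
C = 1 - H(p) where H(p) is binary entropy
H(0.3458) = -0.3458 × log₂(0.3458) - 0.6542 × log₂(0.6542)
H(p) = 0.9303
C = 1 - 0.9303 = 0.0697 bits/use


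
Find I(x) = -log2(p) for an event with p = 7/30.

Information content I(x) = -log₂(p(x))
I = -log₂(7/30) = -log₂(0.2333)
I = 2.0995 bits


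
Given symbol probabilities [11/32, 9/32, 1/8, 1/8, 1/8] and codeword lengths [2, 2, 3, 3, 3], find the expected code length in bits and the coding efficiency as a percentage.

Average length L = Σ p_i × l_i = 2.3750 bits
Entropy H = 2.1693 bits
Efficiency η = H/L × 100% = 91.34%


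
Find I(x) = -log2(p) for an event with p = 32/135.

Information content I(x) = -log₂(p(x))
I = -log₂(32/135) = -log₂(0.2370)
I = 2.0768 bits


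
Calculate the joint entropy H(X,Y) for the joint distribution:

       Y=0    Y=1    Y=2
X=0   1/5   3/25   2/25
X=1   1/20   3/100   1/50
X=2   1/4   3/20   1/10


H(X,Y) = -Σ p(x,y) log₂ p(x,y)
  p(0,0)=1/5: -0.2000 × log₂(0.2000) = 0.4644
  p(0,1)=3/25: -0.1200 × log₂(0.1200) = 0.3671
  p(0,2)=2/25: -0.0800 × log₂(0.0800) = 0.2915
  p(1,0)=1/20: -0.0500 × log₂(0.0500) = 0.2161
  p(1,1)=3/100: -0.0300 × log₂(0.0300) = 0.1518
  p(1,2)=1/50: -0.0200 × log₂(0.0200) = 0.1129
  p(2,0)=1/4: -0.2500 × log₂(0.2500) = 0.5000
  p(2,1)=3/20: -0.1500 × log₂(0.1500) = 0.4105
  p(2,2)=1/10: -0.1000 × log₂(0.1000) = 0.3322
H(X,Y) = 2.8464 bits


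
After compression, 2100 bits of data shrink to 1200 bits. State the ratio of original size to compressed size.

Compression ratio = Original / Compressed
= 2100 / 1200 = 1.75:1


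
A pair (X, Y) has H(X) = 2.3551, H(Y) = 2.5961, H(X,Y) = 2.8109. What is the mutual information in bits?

I(X;Y) = H(X) + H(Y) - H(X,Y)
I(X;Y) = 2.3551 + 2.5961 - 2.8109 = 2.1403 bits


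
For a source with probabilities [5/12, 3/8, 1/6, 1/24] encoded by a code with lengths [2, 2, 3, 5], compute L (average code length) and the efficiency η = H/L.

Average length L = Σ p_i × l_i = 2.2917 bits
Entropy H = 1.6788 bits
Efficiency η = H/L × 100% = 73.26%


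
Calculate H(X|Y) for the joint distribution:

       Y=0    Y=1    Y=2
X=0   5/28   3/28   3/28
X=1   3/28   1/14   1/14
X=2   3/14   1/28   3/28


H(X|Y) = Σ_y p(y) H(X|Y=y)
  p(Y=0) = 1/2, H(X|Y=0) = 1.5306
  p(Y=1) = 3/14, H(X|Y=1) = 1.4591
  p(Y=2) = 2/7, H(X|Y=2) = 1.5613
H(X|Y) = 0.5000×1.5306 + 0.2143×1.4591 + 0.2857×1.5613 = 1.5241 bits


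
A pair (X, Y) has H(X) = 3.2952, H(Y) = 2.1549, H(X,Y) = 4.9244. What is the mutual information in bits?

I(X;Y) = H(X) + H(Y) - H(X,Y)
I(X;Y) = 3.2952 + 2.1549 - 4.9244 = 0.5257 bits


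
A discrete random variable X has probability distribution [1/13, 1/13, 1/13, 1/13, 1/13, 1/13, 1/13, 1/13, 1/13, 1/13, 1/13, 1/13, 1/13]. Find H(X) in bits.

H(X) = -Σ p(x) log₂ p(x)
  -1/13 × log₂(1/13) = 0.2846
  -1/13 × log₂(1/13) = 0.2846
  -1/13 × log₂(1/13) = 0.2846
  -1/13 × log₂(1/13) = 0.2846
  -1/13 × log₂(1/13) = 0.2846
  -1/13 × log₂(1/13) = 0.2846
  -1/13 × log₂(1/13) = 0.2846
  -1/13 × log₂(1/13) = 0.2846
  -1/13 × log₂(1/13) = 0.2846
  -1/13 × log₂(1/13) = 0.2846
  -1/13 × log₂(1/13) = 0.2846
  -1/13 × log₂(1/13) = 0.2846
  -1/13 × log₂(1/13) = 0.2846
H(X) = 3.7004 bits


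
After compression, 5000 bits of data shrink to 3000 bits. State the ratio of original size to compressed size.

Compression ratio = Original / Compressed
= 5000 / 3000 = 1.67:1


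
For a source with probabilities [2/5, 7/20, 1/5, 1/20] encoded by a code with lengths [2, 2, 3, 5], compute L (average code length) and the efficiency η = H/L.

Average length L = Σ p_i × l_i = 2.3500 bits
Entropy H = 1.7394 bits
Efficiency η = H/L × 100% = 74.02%


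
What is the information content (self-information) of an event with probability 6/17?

Information content I(x) = -log₂(p(x))
I = -log₂(6/17) = -log₂(0.3529)
I = 1.5025 bits


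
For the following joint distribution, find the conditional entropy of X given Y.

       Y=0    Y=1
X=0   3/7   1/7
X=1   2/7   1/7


H(X|Y) = Σ_y p(y) H(X|Y=y)
  p(Y=0) = 5/7, H(X|Y=0) = 0.9710
  p(Y=1) = 2/7, H(X|Y=1) = 1.0000
H(X|Y) = 0.7143×0.9710 + 0.2857×1.0000 = 0.9793 bits


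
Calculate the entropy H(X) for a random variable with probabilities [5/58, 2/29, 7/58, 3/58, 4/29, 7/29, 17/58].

H(X) = -Σ p(x) log₂ p(x)
  -5/58 × log₂(5/58) = 0.3048
  -2/29 × log₂(2/29) = 0.2661
  -7/58 × log₂(7/58) = 0.3682
  -3/58 × log₂(3/58) = 0.2210
  -4/29 × log₂(4/29) = 0.3942
  -7/29 × log₂(7/29) = 0.4950
  -17/58 × log₂(17/58) = 0.5189
H(X) = 2.5682 bits


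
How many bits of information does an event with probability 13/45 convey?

Information content I(x) = -log₂(p(x))
I = -log₂(13/45) = -log₂(0.2889)
I = 1.7914 bits


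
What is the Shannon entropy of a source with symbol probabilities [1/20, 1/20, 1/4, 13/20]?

H(X) = -Σ p(x) log₂ p(x)
  -1/20 × log₂(1/20) = 0.2161
  -1/20 × log₂(1/20) = 0.2161
  -1/4 × log₂(1/4) = 0.5000
  -13/20 × log₂(13/20) = 0.4040
H(X) = 1.3362 bits


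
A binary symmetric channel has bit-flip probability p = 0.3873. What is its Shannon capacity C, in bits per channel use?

For BSC with error probability p:
C = 1 - H(p) where H(p) is binary entropy
H(0.3873) = -0.3873 × log₂(0.3873) - 0.6127 × log₂(0.6127)
H(p) = 0.9630
C = 1 - 0.9630 = 0.0370 bits/use


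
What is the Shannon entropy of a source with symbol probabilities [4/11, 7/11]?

H(X) = -Σ p(x) log₂ p(x)
  -4/11 × log₂(4/11) = 0.5307
  -7/11 × log₂(7/11) = 0.4150
H(X) = 0.9457 bits


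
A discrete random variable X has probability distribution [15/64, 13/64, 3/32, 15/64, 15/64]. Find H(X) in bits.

H(X) = -Σ p(x) log₂ p(x)
  -15/64 × log₂(15/64) = 0.4906
  -13/64 × log₂(13/64) = 0.4671
  -3/32 × log₂(3/32) = 0.3202
  -15/64 × log₂(15/64) = 0.4906
  -15/64 × log₂(15/64) = 0.4906
H(X) = 2.2590 bits


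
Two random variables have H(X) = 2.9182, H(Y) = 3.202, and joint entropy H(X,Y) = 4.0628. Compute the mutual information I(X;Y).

I(X;Y) = H(X) + H(Y) - H(X,Y)
I(X;Y) = 2.9182 + 3.202 - 4.0628 = 2.0574 bits


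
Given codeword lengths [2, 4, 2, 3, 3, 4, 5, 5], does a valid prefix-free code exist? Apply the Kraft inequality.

Kraft inequality: Σ 2^(-l_i) ≤ 1 for prefix-free code
Calculating: 2^(-2) + 2^(-4) + 2^(-2) + 2^(-3) + 2^(-3) + 2^(-4) + 2^(-5) + 2^(-5)
= 0.25 + 0.0625 + 0.25 + 0.125 + 0.125 + 0.0625 + 0.03125 + 0.03125
= 0.9375
Since 0.9375 ≤ 1, prefix-free code exists


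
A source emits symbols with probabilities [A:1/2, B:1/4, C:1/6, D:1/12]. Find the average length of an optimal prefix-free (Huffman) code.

Huffman tree construction:
Combine smallest probabilities repeatedly
Resulting codes:
  A: 0 (length 1)
  B: 10 (length 2)
  C: 111 (length 3)
  D: 110 (length 3)
Average length = Σ p(s) × length(s) = 1.7500 bits


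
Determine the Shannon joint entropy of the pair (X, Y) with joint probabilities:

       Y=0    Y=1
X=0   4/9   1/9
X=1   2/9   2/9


H(X,Y) = -Σ p(x,y) log₂ p(x,y)
  p(0,0)=4/9: -0.4444 × log₂(0.4444) = 0.5200
  p(0,1)=1/9: -0.1111 × log₂(0.1111) = 0.3522
  p(1,0)=2/9: -0.2222 × log₂(0.2222) = 0.4822
  p(1,1)=2/9: -0.2222 × log₂(0.2222) = 0.4822
H(X,Y) = 1.8366 bits


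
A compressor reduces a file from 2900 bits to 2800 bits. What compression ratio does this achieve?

Compression ratio = Original / Compressed
= 2900 / 2800 = 1.04:1


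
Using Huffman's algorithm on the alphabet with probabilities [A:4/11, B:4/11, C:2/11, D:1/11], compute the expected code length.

Huffman tree construction:
Combine smallest probabilities repeatedly
Resulting codes:
  A: 11 (length 2)
  B: 0 (length 1)
  C: 101 (length 3)
  D: 100 (length 3)
Average length = Σ p(s) × length(s) = 1.9091 bits


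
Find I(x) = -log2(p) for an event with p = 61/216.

Information content I(x) = -log₂(p(x))
I = -log₂(61/216) = -log₂(0.2824)
I = 1.8242 bits


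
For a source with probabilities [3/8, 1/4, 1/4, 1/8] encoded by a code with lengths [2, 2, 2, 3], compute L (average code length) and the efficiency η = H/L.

Average length L = Σ p_i × l_i = 2.1250 bits
Entropy H = 1.9056 bits
Efficiency η = H/L × 100% = 89.68%


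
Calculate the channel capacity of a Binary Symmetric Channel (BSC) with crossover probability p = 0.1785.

For BSC with error probability p:
C = 1 - H(p) where H(p) is binary entropy
H(0.1785) = -0.1785 × log₂(0.1785) - 0.8215 × log₂(0.8215)
H(p) = 0.6768
C = 1 - 0.6768 = 0.3232 bits/use


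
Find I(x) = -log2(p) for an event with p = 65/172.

Information content I(x) = -log₂(p(x))
I = -log₂(65/172) = -log₂(0.3779)
I = 1.4039 bits


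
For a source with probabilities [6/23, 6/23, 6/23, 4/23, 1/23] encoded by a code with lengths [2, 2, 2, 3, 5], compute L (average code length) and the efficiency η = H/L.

Average length L = Σ p_i × l_i = 2.3043 bits
Entropy H = 2.1527 bits
Efficiency η = H/L × 100% = 93.42%


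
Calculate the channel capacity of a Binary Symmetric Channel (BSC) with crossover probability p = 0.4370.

For BSC with error probability p:
C = 1 - H(p) where H(p) is binary entropy
H(0.4370) = -0.4370 × log₂(0.4370) - 0.5630 × log₂(0.5630)
H(p) = 0.9885
C = 1 - 0.9885 = 0.0115 bits/use


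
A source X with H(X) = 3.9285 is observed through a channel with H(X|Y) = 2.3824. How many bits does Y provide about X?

I(X;Y) = H(X) - H(X|Y)
I(X;Y) = 3.9285 - 2.3824 = 1.5461 bits


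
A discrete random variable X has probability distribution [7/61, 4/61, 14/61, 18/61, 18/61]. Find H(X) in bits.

H(X) = -Σ p(x) log₂ p(x)
  -7/61 × log₂(7/61) = 0.3584
  -4/61 × log₂(4/61) = 0.2578
  -14/61 × log₂(14/61) = 0.4873
  -18/61 × log₂(18/61) = 0.5196
  -18/61 × log₂(18/61) = 0.5196
H(X) = 2.1427 bits


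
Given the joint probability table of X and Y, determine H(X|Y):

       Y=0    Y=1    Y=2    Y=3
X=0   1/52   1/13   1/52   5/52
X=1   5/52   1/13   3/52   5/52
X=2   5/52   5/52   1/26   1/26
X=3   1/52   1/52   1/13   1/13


H(X|Y) = Σ_y p(y) H(X|Y=y)
  p(Y=0) = 3/13, H(X|Y=0) = 1.6500
  p(Y=1) = 7/26, H(X|Y=1) = 1.8352
  p(Y=2) = 5/26, H(X|Y=2) = 1.8464
  p(Y=3) = 4/13, H(X|Y=3) = 1.9238
H(X|Y) = 0.2308×1.6500 + 0.2692×1.8352 + 0.1923×1.8464 + 0.3077×1.9238 = 1.8219 bits


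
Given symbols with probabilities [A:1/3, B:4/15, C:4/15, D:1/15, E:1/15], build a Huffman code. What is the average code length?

Huffman tree construction:
Combine smallest probabilities repeatedly
Resulting codes:
  A: 11 (length 2)
  B: 01 (length 2)
  C: 10 (length 2)
  D: 000 (length 3)
  E: 001 (length 3)
Average length = Σ p(s) × length(s) = 2.1333 bits


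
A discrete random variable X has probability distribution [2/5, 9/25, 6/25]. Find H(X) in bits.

H(X) = -Σ p(x) log₂ p(x)
  -2/5 × log₂(2/5) = 0.5288
  -9/25 × log₂(9/25) = 0.5306
  -6/25 × log₂(6/25) = 0.4941
H(X) = 1.5535 bits


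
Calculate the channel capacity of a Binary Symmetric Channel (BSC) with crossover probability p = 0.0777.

For BSC with error probability p:
C = 1 - H(p) where H(p) is binary entropy
H(0.0777) = -0.0777 × log₂(0.0777) - 0.9223 × log₂(0.9223)
H(p) = 0.3940
C = 1 - 0.3940 = 0.6060 bits/use


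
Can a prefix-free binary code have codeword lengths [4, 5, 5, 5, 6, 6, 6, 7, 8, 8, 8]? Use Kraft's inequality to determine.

Kraft inequality: Σ 2^(-l_i) ≤ 1 for prefix-free code
Calculating: 2^(-4) + 2^(-5) + 2^(-5) + 2^(-5) + 2^(-6) + 2^(-6) + 2^(-6) + 2^(-7) + 2^(-8) + 2^(-8) + 2^(-8)
= 0.0625 + 0.03125 + 0.03125 + 0.03125 + 0.015625 + 0.015625 + 0.015625 + 0.0078125 + 0.00390625 + 0.00390625 + 0.00390625
= 0.2227
Since 0.2227 ≤ 1, prefix-free code exists


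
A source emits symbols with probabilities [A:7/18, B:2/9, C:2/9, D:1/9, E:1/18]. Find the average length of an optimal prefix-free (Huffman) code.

Huffman tree construction:
Combine smallest probabilities repeatedly
Resulting codes:
  A: 11 (length 2)
  B: 01 (length 2)
  C: 10 (length 2)
  D: 001 (length 3)
  E: 000 (length 3)
Average length = Σ p(s) × length(s) = 2.1667 bits


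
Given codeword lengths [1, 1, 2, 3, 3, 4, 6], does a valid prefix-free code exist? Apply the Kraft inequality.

Kraft inequality: Σ 2^(-l_i) ≤ 1 for prefix-free code
Calculating: 2^(-1) + 2^(-1) + 2^(-2) + 2^(-3) + 2^(-3) + 2^(-4) + 2^(-6)
= 0.5 + 0.5 + 0.25 + 0.125 + 0.125 + 0.0625 + 0.015625
= 1.5781
Since 1.5781 > 1, prefix-free code does not exist


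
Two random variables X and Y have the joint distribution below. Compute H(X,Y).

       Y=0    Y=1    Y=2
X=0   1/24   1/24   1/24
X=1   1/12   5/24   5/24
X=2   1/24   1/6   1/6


H(X,Y) = -Σ p(x,y) log₂ p(x,y)
  p(0,0)=1/24: -0.0417 × log₂(0.0417) = 0.1910
  p(0,1)=1/24: -0.0417 × log₂(0.0417) = 0.1910
  p(0,2)=1/24: -0.0417 × log₂(0.0417) = 0.1910
  p(1,0)=1/12: -0.0833 × log₂(0.0833) = 0.2987
  p(1,1)=5/24: -0.2083 × log₂(0.2083) = 0.4715
  p(1,2)=5/24: -0.2083 × log₂(0.2083) = 0.4715
  p(2,0)=1/24: -0.0417 × log₂(0.0417) = 0.1910
  p(2,1)=1/6: -0.1667 × log₂(0.1667) = 0.4308
  p(2,2)=1/6: -0.1667 × log₂(0.1667) = 0.4308
H(X,Y) = 2.8675 bits


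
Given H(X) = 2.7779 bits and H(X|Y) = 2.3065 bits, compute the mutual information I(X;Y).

I(X;Y) = H(X) - H(X|Y)
I(X;Y) = 2.7779 - 2.3065 = 0.4714 bits


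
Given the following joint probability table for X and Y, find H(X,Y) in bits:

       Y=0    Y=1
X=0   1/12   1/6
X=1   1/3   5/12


H(X,Y) = -Σ p(x,y) log₂ p(x,y)
  p(0,0)=1/12: -0.0833 × log₂(0.0833) = 0.2987
  p(0,1)=1/6: -0.1667 × log₂(0.1667) = 0.4308
  p(1,0)=1/3: -0.3333 × log₂(0.3333) = 0.5283
  p(1,1)=5/12: -0.4167 × log₂(0.4167) = 0.5263
H(X,Y) = 1.7842 bits


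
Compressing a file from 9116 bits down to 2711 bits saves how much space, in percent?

Space savings = (1 - Compressed/Original) × 100%
= (1 - 2711/9116) × 100%
= 70.26%


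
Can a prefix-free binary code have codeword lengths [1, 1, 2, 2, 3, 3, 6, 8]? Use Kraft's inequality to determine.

Kraft inequality: Σ 2^(-l_i) ≤ 1 for prefix-free code
Calculating: 2^(-1) + 2^(-1) + 2^(-2) + 2^(-2) + 2^(-3) + 2^(-3) + 2^(-6) + 2^(-8)
= 0.5 + 0.5 + 0.25 + 0.25 + 0.125 + 0.125 + 0.015625 + 0.00390625
= 1.7695
Since 1.7695 > 1, prefix-free code does not exist
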